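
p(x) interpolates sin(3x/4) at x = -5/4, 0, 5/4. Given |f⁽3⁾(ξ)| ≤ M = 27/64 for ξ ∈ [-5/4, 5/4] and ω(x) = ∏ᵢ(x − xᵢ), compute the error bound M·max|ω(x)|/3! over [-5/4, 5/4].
125*sqrt(3)/4096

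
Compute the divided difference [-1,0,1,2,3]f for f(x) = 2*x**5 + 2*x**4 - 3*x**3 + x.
12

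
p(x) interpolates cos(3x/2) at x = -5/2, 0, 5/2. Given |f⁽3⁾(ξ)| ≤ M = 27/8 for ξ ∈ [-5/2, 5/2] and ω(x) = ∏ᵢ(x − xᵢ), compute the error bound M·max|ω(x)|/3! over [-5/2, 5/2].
125*sqrt(3)/64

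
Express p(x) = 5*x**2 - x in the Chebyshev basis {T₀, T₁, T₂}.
(5/2)T₀ - T₁ + (5/2)T₂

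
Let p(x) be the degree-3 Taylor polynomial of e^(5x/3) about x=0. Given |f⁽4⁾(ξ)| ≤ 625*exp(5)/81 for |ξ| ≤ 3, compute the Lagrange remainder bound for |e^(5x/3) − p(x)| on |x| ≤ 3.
625*exp(5)/24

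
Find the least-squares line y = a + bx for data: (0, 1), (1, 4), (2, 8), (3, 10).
a = 11/10, b = 31/10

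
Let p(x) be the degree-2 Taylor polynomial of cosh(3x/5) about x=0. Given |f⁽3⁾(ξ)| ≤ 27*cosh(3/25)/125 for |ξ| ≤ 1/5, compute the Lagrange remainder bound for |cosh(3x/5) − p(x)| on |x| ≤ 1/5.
9*cosh(3/25)/31250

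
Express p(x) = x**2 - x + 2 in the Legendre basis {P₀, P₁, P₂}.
(7/3)P₀ - P₁ + (2/3)P₂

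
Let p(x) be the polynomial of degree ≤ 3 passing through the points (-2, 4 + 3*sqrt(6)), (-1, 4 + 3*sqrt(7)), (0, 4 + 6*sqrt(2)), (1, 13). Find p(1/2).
-15*sqrt(7)/16 + 3*sqrt(6)/16 + 109/16 + 45*sqrt(2)/8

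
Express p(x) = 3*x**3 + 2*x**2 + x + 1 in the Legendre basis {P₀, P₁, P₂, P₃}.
(5/3)P₀ + (14/5)P₁ + (4/3)P₂ + (6/5)P₃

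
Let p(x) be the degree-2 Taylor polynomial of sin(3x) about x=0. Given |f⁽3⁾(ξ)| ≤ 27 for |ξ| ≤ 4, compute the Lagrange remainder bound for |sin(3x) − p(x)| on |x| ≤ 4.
288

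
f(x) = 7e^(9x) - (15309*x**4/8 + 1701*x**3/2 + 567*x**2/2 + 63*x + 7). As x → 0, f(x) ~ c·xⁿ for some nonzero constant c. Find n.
5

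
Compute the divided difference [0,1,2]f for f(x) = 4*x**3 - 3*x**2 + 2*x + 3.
9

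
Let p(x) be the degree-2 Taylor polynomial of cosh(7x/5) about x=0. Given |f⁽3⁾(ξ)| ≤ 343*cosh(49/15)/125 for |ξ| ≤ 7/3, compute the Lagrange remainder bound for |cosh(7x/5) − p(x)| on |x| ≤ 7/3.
117649*cosh(49/15)/20250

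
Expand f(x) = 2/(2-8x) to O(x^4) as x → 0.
1 + 4*x + 16*x**2 + 64*x**3 + O(x**4)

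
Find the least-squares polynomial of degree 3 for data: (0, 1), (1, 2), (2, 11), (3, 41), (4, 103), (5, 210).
64/63 + (293/378)x + (-17/9)x² + (109/54)x³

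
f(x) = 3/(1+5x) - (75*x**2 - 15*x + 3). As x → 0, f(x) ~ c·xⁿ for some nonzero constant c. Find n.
3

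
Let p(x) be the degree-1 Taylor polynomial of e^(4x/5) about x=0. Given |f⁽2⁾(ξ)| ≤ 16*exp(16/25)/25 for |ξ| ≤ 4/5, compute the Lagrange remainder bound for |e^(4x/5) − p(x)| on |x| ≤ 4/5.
128*exp(16/25)/625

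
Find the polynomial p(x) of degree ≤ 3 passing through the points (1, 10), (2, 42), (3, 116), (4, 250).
3*x**3 + 3*x**2 + 2*x + 2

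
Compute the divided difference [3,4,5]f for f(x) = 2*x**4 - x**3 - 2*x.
182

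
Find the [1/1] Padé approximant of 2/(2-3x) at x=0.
1/(1 - 3*x/2)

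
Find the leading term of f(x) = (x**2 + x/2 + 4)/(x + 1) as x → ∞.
x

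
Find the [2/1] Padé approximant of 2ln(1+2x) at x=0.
4*x*(x + 3)/(3*(4*x/3 + 1))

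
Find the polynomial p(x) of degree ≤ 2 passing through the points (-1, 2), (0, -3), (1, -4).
2*x**2 - 3*x - 3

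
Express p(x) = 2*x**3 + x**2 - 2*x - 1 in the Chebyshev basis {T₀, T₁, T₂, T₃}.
(-1/2)T₀ + (-1/2)T₁ + (1/2)T₂ + (1/2)T₃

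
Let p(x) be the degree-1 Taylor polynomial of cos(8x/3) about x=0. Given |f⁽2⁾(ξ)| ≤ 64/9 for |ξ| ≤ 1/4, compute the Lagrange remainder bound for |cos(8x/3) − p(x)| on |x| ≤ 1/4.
2/9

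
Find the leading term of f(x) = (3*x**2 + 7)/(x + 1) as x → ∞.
3*x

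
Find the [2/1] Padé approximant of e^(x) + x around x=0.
(-x**2/6 + 5*x/3 + 1)/(1 - x/3)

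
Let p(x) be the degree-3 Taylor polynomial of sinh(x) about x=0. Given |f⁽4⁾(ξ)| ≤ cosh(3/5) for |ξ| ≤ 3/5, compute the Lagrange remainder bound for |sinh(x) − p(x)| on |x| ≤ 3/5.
27*cosh(3/5)/5000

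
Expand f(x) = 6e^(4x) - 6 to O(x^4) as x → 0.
24*x + 48*x**2 + 64*x**3 + O(x**4)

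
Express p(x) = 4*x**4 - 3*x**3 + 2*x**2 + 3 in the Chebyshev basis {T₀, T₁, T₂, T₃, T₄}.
(11/2)T₀ + (-9/4)T₁ + (3)T₂ + (-3/4)T₃ + (1/2)T₄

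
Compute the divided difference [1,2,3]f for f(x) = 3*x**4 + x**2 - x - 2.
76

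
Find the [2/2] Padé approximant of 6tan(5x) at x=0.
30*x/(1 - 25*x**2/3)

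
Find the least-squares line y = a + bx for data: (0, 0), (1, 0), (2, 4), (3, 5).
a = -3/5, b = 19/10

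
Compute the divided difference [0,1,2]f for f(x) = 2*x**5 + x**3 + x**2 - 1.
34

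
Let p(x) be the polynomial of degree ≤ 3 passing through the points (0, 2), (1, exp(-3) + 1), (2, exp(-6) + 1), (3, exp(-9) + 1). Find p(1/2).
(-5*exp(3) + 1 + 15*exp(6) + 21*exp(9))*exp(-9)/16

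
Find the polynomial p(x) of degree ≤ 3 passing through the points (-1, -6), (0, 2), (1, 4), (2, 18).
3*x**3 - 3*x**2 + 2*x + 2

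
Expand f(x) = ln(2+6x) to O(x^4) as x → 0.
log(2) + 3*x - 9*x**2/2 + 9*x**3 + O(x**4)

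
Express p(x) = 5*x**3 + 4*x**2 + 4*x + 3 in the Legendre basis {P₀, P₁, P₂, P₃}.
(13/3)P₀ + (7)P₁ + (8/3)P₂ + (2)P₃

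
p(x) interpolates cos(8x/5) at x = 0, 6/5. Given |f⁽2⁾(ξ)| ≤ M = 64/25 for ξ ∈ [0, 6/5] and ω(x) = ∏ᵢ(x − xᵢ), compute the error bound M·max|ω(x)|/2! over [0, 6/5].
288/625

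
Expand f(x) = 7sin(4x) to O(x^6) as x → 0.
28*x - 224*x**3/3 + 896*x**5/15 + O(x**6)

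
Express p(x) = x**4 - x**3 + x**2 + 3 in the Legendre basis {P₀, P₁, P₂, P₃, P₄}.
(53/15)P₀ + (-3/5)P₁ + (26/21)P₂ + (-2/5)P₃ + (8/35)P₄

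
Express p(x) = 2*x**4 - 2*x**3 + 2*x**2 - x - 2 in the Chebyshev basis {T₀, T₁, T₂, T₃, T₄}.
(-1/4)T₀ + (-5/2)T₁ + (2)T₂ + (-1/2)T₃ + (1/4)T₄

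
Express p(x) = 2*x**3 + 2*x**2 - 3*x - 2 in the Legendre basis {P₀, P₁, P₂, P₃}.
(-4/3)P₀ + (-9/5)P₁ + (4/3)P₂ + (4/5)P₃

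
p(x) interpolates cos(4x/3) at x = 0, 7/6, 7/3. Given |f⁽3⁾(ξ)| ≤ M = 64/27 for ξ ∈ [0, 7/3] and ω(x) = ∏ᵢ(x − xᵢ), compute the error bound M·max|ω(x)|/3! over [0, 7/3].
2744*sqrt(3)/19683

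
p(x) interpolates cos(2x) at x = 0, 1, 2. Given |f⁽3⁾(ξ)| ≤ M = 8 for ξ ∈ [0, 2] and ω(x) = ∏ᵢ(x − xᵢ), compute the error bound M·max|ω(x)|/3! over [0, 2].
8*sqrt(3)/27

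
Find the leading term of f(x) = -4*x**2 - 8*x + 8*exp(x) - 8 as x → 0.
4*x**3/3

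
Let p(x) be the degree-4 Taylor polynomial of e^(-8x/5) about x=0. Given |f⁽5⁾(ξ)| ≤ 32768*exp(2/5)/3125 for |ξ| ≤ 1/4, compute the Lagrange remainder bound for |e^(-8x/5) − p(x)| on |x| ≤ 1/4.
4*exp(2/5)/46875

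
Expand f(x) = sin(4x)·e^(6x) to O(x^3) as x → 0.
4*x + 24*x**2 + O(x**3)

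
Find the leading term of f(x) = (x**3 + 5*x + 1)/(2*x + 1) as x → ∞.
x**2/2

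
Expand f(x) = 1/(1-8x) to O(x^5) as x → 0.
1 + 8*x + 64*x**2 + 512*x**3 + 4096*x**4 + O(x**5)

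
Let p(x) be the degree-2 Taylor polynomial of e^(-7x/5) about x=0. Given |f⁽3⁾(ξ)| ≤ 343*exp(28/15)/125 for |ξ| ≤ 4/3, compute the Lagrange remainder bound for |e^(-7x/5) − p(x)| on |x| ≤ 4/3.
10976*exp(28/15)/10125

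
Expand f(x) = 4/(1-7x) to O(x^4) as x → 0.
4 + 28*x + 196*x**2 + 1372*x**3 + O(x**4)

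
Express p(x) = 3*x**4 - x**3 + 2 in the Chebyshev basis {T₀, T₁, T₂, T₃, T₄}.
(25/8)T₀ + (-3/4)T₁ + (3/2)T₂ + (-1/4)T₃ + (3/8)T₄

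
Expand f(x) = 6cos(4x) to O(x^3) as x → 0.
6 - 48*x**2 + O(x**3)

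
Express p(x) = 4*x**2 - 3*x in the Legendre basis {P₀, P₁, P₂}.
(4/3)P₀ + (-3)P₁ + (8/3)P₂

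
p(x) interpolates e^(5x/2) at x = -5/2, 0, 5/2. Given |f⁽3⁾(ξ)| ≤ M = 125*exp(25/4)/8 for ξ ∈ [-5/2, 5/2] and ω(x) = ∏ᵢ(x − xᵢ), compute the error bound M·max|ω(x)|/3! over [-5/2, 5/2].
15625*sqrt(3)*exp(25/4)/1728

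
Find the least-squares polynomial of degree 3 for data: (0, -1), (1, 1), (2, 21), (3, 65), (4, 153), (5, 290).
-68/63 + (-269/189)x + (499/252)x² + (215/108)x³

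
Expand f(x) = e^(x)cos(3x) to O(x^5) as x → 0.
1 + x - 4*x**2 - 13*x**3/3 + 7*x**4/6 + O(x**5)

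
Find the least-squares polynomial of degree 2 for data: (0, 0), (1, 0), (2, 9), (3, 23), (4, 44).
-2/7 + (-163/70)x + (47/14)x²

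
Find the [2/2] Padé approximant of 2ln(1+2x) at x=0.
4*x*(x + 1)/(2*x**2/3 + 2*x + 1)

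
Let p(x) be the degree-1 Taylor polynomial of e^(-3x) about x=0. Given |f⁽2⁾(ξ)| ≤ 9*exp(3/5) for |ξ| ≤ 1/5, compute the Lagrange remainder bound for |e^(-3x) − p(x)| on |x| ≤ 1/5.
9*exp(3/5)/50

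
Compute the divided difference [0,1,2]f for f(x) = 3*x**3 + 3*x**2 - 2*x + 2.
12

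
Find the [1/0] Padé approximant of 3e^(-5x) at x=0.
3 - 15*x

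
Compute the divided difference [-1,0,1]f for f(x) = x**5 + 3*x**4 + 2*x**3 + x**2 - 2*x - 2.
4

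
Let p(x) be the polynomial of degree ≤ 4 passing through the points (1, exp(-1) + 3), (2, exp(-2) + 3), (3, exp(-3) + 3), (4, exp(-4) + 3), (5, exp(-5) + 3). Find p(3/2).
(-70*exp(2) - 5 + 28*e + 35*exp(4) + 140*exp(3) + 384*exp(5))*exp(-5)/128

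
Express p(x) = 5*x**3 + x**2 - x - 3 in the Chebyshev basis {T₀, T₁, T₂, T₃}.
(-5/2)T₀ + (11/4)T₁ + (1/2)T₂ + (5/4)T₃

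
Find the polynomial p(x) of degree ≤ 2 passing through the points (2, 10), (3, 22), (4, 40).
3*x**2 - 3*x + 4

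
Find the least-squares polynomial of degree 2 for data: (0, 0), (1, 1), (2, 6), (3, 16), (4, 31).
4/35 + (-121/70)x + (33/14)x²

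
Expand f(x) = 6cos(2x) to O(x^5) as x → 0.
6 - 12*x**2 + 4*x**4 + O(x**5)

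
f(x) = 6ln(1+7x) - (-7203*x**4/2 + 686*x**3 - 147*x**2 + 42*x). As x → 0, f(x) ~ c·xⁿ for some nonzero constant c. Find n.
5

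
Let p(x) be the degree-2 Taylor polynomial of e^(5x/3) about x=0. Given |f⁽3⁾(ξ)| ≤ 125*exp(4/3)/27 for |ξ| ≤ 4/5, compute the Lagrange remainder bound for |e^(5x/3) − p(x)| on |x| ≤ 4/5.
32*exp(4/3)/81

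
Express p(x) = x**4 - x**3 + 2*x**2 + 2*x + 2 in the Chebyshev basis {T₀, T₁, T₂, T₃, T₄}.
(27/8)T₀ + (5/4)T₁ + (3/2)T₂ + (-1/4)T₃ + (1/8)T₄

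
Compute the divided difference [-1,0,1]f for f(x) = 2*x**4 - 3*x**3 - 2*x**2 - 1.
0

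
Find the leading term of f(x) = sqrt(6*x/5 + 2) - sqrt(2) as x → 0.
3*sqrt(2)*x/10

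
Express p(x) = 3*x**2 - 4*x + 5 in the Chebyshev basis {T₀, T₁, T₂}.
(13/2)T₀ + (-4)T₁ + (3/2)T₂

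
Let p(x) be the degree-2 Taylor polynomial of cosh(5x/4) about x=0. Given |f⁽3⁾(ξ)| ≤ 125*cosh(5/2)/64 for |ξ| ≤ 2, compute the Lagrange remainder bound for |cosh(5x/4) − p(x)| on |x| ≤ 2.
125*cosh(5/2)/48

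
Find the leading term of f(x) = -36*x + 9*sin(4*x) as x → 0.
-96*x**3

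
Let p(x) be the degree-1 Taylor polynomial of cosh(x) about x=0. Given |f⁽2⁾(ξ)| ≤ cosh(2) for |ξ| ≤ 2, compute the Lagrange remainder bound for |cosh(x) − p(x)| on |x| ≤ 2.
2*cosh(2)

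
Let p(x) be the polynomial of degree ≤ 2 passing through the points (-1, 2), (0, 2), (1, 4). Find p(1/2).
11/4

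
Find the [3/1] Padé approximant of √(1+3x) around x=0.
(-27*x**3/64 + 27*x**2/16 + 27*x/8 + 1)/(15*x/8 + 1)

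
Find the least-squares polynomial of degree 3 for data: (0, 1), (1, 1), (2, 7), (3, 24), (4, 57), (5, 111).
1 + (-4/3)x + (1/2)x² + (5/6)x³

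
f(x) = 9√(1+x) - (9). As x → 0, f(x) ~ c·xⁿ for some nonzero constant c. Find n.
1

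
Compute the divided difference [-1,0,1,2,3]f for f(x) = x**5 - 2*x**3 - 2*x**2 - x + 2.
5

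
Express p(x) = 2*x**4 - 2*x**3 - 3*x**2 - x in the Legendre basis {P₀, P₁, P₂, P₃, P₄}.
(-3/5)P₀ + (-11/5)P₁ + (-6/7)P₂ + (-4/5)P₃ + (16/35)P₄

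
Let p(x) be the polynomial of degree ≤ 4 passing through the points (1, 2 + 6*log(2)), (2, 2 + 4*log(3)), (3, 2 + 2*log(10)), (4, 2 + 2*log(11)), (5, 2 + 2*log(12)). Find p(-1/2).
2 + log(184467440737095516160000000000000000000000000000000000000000000000*11**(15/16)*2**(25/64)*3**(19/64)*5**(13/32)/144131868228680264311915617571207068008843326205168934565717750659)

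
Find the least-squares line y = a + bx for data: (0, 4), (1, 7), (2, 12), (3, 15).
a = 19/5, b = 19/5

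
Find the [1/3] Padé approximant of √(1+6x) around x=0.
(21*x/4 + 1)/(27*x**3/8 - 9*x**2/4 + 9*x/4 + 1)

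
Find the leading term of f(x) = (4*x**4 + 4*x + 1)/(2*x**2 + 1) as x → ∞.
2*x**2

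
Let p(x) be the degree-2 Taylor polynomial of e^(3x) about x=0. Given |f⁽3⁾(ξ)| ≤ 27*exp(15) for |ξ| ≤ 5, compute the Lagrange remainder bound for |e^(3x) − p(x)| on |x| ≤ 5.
1125*exp(15)/2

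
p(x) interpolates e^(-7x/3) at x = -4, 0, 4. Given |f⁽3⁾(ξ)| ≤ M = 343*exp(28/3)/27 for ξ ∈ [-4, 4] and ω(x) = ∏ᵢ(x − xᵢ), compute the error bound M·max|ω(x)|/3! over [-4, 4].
21952*sqrt(3)*exp(28/3)/729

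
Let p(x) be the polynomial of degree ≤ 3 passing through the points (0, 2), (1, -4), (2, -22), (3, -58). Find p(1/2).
1/8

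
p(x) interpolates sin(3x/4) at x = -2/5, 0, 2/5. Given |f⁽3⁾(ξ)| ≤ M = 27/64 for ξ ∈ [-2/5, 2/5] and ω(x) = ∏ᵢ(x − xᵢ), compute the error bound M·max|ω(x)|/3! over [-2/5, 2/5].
sqrt(3)/1000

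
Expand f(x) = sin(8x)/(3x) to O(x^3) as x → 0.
8/3 - 256*x**2/9 + O(x**3)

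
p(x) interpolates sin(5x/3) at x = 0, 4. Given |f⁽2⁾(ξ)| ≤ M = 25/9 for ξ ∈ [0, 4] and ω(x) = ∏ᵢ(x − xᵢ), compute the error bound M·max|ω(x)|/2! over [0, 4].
50/9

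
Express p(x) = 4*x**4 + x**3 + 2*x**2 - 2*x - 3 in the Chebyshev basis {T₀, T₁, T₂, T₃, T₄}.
(-1/2)T₀ + (-5/4)T₁ + (3)T₂ + (1/4)T₃ + (1/2)T₄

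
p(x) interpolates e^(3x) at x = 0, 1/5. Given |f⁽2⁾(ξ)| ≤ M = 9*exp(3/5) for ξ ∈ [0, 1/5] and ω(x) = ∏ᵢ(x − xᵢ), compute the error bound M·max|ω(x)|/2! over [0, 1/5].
9*exp(3/5)/200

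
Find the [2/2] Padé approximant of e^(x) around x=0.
(x**2/12 + x/2 + 1)/(x**2/12 - x/2 + 1)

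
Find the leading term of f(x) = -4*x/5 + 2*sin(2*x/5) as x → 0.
-8*x**3/375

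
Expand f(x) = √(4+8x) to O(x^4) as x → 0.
2 + 2*x - x**2 + x**3 + O(x**4)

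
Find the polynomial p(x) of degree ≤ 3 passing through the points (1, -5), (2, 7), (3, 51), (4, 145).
3*x**3 - 2*x**2 - 3*x - 3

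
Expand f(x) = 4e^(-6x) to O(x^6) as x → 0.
4 - 24*x + 72*x**2 - 144*x**3 + 216*x**4 - 1296*x**5/5 + O(x**6)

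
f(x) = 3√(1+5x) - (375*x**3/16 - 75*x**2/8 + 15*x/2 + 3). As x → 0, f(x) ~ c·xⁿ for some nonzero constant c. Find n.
4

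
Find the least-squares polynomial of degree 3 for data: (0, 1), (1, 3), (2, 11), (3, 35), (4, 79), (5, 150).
8/7 + (-1/3)x + (17/28)x² + (13/12)x³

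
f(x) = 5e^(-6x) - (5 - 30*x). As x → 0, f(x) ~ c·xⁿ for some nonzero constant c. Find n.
2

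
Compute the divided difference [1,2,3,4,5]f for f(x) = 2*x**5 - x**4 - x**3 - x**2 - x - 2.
29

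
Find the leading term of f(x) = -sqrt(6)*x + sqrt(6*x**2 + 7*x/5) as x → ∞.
7*sqrt(6)/60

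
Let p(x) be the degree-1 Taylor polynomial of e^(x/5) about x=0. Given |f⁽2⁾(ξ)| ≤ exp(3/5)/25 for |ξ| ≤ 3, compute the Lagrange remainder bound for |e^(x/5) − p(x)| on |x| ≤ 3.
9*exp(3/5)/50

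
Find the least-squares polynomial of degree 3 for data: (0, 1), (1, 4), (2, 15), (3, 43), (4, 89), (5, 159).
73/63 + (-463/378)x + (685/252)x² + (83/108)x³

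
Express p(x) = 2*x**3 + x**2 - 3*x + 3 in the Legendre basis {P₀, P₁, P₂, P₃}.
(10/3)P₀ + (-9/5)P₁ + (2/3)P₂ + (4/5)P₃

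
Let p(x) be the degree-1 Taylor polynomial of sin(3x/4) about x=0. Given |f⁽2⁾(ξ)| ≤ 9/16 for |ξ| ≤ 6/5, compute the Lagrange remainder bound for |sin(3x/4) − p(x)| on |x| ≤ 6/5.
81/200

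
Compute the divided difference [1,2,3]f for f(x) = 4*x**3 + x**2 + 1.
25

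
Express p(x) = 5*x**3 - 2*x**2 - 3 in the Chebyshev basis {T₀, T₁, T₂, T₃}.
(-4)T₀ + (15/4)T₁ - T₂ + (5/4)T₃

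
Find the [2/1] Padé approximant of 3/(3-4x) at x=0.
1/(1 - 4*x/3)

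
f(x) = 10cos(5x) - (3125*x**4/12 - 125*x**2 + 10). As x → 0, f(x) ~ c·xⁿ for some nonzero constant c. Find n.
6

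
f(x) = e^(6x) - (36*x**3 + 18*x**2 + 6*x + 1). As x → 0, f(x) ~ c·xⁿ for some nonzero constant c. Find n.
4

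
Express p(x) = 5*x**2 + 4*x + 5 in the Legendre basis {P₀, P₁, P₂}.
(20/3)P₀ + (4)P₁ + (10/3)P₂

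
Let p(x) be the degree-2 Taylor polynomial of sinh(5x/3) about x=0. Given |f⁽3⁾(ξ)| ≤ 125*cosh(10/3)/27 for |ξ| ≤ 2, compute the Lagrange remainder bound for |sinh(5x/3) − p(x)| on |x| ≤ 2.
500*cosh(10/3)/81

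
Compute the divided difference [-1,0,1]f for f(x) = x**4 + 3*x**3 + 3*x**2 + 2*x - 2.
4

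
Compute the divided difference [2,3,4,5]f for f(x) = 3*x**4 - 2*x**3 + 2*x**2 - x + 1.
40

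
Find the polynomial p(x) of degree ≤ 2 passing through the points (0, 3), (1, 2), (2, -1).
3 - x**2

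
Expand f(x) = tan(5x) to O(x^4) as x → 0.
5*x + 125*x**3/3 + O(x**4)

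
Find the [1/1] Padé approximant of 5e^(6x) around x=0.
(15*x + 5)/(1 - 3*x)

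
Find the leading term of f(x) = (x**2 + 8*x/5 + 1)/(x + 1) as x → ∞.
x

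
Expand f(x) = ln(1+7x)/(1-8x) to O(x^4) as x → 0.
7*x + 63*x**2/2 + 1099*x**3/3 + O(x**4)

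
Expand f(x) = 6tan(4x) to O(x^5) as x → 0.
24*x + 128*x**3 + O(x**5)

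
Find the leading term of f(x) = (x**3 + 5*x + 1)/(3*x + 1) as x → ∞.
x**2/3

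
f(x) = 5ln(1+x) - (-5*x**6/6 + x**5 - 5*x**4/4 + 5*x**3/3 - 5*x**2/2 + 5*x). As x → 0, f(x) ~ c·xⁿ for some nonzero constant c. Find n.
7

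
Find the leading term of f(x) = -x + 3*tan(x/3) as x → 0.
x**3/27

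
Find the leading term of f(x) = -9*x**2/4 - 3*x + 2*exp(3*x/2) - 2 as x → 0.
9*x**3/8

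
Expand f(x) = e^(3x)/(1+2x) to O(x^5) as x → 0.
1 + x + 5*x**2/2 - x**3/2 + 35*x**4/8 + O(x**5)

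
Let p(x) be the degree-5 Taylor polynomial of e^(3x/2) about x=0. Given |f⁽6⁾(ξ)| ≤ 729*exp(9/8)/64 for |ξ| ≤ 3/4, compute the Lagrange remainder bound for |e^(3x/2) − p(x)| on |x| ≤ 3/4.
59049*exp(9/8)/20971520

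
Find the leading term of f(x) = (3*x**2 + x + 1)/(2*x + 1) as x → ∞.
3*x/2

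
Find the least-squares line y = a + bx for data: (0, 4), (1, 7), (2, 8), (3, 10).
a = 22/5, b = 19/10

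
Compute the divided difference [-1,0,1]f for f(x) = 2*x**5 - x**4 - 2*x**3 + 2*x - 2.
-1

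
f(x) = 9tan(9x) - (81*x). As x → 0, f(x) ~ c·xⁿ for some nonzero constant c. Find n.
3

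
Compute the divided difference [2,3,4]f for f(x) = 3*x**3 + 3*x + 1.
27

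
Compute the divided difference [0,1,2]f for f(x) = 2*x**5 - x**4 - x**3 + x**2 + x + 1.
21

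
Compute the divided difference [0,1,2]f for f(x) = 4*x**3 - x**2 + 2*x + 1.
11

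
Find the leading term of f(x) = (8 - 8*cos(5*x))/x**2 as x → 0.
100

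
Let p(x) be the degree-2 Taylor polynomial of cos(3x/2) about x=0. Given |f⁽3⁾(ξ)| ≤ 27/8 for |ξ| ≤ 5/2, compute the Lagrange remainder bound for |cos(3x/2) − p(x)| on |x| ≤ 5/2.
1125/128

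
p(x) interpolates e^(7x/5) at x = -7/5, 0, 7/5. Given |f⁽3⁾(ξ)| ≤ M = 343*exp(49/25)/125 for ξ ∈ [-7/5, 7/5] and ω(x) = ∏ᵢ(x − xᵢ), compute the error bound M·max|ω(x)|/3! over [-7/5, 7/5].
117649*sqrt(3)*exp(49/25)/421875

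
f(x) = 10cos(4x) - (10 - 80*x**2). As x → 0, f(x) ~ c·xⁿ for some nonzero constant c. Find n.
4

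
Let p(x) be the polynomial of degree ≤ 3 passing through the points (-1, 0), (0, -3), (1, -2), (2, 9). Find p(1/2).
-27/8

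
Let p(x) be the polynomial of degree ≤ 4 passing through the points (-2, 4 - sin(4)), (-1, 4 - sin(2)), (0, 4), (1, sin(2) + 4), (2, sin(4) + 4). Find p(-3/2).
-7*sin(2)/8 - 5*sin(4)/16 + 4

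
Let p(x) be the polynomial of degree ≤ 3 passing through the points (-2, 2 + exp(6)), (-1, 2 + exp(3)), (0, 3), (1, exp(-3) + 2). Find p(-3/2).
(1 + (27 + 15*exp(3) + 5*exp(6))*exp(3))*exp(-3)/16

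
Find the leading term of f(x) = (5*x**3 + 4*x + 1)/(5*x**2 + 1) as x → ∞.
x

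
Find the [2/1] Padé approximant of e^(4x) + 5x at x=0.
(-4*x**2 + 23*x/3 + 1)/(1 - 4*x/3)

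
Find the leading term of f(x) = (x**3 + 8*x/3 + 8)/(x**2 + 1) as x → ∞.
x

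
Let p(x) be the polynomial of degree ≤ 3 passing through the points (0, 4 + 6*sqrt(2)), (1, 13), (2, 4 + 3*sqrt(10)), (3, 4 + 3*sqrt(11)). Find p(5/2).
3*sqrt(2)/8 + 19/16 + 15*sqrt(11)/16 + 45*sqrt(10)/16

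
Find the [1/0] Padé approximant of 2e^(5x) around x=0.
10*x + 2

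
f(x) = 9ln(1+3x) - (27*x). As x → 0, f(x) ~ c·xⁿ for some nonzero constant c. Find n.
2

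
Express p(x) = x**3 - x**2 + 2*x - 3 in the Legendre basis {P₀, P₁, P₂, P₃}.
(-10/3)P₀ + (13/5)P₁ + (-2/3)P₂ + (2/5)P₃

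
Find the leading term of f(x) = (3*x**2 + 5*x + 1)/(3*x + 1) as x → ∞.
x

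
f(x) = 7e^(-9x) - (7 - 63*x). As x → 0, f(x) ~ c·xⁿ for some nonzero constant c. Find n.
2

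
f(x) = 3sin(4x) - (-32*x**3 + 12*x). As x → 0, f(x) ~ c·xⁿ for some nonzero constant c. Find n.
5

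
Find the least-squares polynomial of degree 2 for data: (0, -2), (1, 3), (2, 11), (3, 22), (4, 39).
-61/35 + (167/70)x + (27/14)x²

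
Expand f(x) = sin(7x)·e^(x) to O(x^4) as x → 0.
7*x + 7*x**2 - 161*x**3/3 + O(x**4)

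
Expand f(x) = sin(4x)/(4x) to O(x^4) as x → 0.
1 - 8*x**2/3 + O(x**4)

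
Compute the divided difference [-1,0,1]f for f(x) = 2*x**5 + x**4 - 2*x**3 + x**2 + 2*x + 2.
2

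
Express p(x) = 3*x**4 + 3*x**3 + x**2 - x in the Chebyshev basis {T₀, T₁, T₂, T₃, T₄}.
(13/8)T₀ + (5/4)T₁ + (2)T₂ + (3/4)T₃ + (3/8)T₄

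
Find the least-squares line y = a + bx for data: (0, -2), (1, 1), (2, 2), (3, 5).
a = -9/5, b = 11/5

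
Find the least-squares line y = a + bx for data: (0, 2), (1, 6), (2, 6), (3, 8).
a = 14/5, b = 9/5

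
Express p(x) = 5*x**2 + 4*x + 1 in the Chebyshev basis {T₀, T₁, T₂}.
(7/2)T₀ + (4)T₁ + (5/2)T₂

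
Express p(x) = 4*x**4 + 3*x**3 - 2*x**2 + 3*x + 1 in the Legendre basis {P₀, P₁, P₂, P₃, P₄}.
(17/15)P₀ + (24/5)P₁ + (20/21)P₂ + (6/5)P₃ + (32/35)P₄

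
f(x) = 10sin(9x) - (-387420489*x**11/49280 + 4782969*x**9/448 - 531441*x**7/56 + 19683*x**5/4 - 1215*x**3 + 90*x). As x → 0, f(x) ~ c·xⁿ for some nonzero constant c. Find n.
13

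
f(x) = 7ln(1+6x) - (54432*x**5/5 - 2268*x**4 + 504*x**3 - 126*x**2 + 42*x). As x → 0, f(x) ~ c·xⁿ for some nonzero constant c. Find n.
6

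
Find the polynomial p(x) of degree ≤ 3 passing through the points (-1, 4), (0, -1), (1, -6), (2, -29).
-3*x**3 - 2*x - 1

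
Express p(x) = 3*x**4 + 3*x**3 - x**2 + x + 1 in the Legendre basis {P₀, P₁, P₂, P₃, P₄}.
(19/15)P₀ + (14/5)P₁ + (22/21)P₂ + (6/5)P₃ + (24/35)P₄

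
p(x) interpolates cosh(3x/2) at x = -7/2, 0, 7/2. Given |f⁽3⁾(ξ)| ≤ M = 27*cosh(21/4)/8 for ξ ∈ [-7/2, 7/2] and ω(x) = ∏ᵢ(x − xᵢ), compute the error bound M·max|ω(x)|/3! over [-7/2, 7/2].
343*sqrt(3)*cosh(21/4)/64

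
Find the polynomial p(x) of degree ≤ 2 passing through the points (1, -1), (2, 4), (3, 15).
3*x**2 - 4*x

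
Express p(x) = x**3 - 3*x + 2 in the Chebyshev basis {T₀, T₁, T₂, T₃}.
(2)T₀ + (-9/4)T₁ + (1/4)T₃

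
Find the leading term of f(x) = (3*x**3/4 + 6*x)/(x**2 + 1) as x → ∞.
3*x/4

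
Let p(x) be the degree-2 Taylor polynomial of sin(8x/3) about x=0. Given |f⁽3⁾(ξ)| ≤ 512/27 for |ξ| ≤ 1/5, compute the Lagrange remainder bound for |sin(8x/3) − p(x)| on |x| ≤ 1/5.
256/10125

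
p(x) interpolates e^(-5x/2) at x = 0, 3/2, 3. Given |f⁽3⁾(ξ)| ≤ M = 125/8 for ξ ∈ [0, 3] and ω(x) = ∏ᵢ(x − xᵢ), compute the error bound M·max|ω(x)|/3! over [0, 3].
125*sqrt(3)/64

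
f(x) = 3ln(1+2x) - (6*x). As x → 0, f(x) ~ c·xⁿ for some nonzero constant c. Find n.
2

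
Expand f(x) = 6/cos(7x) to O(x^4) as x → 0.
6 + 147*x**2 + O(x**4)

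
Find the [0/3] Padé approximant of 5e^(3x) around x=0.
5/(-9*x**3/2 + 9*x**2/2 - 3*x + 1)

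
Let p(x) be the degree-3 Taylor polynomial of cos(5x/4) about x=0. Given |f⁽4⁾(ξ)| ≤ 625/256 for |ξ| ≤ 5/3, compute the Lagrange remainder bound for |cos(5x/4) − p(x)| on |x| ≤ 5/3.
390625/497664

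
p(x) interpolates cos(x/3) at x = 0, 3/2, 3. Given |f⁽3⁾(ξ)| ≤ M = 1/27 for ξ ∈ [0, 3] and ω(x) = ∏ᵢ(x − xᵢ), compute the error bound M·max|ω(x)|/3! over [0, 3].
sqrt(3)/216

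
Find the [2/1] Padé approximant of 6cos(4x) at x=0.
6 - 48*x**2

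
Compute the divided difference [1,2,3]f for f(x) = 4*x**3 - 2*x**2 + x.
22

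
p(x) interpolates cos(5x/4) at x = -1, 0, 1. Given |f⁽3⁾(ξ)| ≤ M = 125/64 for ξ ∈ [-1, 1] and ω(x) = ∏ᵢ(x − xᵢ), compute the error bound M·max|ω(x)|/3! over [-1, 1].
125*sqrt(3)/1728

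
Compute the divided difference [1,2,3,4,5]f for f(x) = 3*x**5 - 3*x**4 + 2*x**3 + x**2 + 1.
42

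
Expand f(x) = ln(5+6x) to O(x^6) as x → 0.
log(5) + 6*x/5 - 18*x**2/25 + 72*x**3/125 - 324*x**4/625 + 7776*x**5/15625 + O(x**6)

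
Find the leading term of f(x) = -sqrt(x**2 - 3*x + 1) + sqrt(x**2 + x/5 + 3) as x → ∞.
8/5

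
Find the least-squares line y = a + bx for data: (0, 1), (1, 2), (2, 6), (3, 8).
a = 1/2, b = 5/2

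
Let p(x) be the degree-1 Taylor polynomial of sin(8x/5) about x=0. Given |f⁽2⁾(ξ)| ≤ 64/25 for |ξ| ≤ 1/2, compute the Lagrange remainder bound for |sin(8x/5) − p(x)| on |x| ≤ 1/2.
8/25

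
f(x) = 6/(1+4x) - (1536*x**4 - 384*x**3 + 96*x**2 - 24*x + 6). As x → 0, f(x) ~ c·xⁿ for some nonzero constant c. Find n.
5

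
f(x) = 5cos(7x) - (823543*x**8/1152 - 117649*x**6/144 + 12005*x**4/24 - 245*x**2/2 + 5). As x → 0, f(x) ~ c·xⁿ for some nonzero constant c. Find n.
10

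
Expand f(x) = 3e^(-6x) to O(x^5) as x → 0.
3 - 18*x + 54*x**2 - 108*x**3 + 162*x**4 + O(x**5)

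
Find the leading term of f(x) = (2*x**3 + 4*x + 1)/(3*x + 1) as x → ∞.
2*x**2/3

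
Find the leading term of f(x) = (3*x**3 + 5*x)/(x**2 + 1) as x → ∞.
3*x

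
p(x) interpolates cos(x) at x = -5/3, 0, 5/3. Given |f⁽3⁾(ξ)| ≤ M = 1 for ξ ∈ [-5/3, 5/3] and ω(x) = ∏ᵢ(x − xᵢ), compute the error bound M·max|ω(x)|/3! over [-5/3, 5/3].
125*sqrt(3)/729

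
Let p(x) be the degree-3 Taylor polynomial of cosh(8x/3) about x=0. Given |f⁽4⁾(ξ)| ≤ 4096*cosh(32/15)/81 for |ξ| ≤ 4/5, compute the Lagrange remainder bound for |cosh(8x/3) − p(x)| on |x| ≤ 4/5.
131072*cosh(32/15)/151875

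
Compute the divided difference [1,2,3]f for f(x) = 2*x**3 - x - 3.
12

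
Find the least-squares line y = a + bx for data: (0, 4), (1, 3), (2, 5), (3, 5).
a = 7/2, b = 1/2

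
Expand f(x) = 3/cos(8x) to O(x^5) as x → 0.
3 + 96*x**2 + 2560*x**4 + O(x**5)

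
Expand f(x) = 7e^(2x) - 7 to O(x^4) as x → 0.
14*x + 14*x**2 + 28*x**3/3 + O(x**4)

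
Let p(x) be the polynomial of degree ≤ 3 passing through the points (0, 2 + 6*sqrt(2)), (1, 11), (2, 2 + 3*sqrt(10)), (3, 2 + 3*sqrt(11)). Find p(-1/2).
-283/16 - 15*sqrt(11)/16 + 63*sqrt(10)/16 + 105*sqrt(2)/8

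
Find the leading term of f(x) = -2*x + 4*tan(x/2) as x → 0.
x**3/6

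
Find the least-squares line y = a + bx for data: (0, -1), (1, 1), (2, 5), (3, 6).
a = -1, b = 5/2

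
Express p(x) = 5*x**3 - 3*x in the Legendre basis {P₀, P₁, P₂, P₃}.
(2)P₃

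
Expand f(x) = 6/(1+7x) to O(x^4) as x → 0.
6 - 42*x + 294*x**2 - 2058*x**3 + O(x**4)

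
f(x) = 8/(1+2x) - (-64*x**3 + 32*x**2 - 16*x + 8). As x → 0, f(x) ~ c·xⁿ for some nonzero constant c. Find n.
4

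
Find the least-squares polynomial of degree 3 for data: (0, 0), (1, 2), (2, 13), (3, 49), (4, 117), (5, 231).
17/126 + (-257/756)x + (-59/252)x² + (103/54)x³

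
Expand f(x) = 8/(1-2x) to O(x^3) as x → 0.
8 + 16*x + 32*x**2 + O(x**3)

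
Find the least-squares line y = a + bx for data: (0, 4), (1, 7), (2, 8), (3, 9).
a = 23/5, b = 8/5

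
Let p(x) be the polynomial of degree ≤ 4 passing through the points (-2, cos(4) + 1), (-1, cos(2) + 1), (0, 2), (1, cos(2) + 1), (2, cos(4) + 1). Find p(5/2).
175*cos(4)/64 - 75*cos(2)/16 + 253/64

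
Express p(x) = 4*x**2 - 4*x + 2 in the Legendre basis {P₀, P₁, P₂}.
(10/3)P₀ + (-4)P₁ + (8/3)P₂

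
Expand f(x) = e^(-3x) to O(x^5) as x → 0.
1 - 3*x + 9*x**2/2 - 9*x**3/2 + 27*x**4/8 + O(x**5)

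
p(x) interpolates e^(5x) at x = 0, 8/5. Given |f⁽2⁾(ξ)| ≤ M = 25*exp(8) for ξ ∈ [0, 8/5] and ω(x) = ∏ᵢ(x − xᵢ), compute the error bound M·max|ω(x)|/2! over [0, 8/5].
8*exp(8)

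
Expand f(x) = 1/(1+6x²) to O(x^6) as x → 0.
1 - 6*x**2 + 36*x**4 + O(x**6)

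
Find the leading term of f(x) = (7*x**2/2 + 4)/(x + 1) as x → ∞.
7*x/2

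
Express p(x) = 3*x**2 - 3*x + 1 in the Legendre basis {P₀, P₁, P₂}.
(2)P₀ + (-3)P₁ + (2)P₂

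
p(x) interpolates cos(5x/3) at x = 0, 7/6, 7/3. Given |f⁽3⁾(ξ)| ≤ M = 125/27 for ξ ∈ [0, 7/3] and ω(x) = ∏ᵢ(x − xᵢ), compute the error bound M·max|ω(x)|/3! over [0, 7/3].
42875*sqrt(3)/157464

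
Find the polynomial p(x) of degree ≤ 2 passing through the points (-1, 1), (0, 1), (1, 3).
x**2 + x + 1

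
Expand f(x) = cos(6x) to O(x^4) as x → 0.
1 - 18*x**2 + O(x**4)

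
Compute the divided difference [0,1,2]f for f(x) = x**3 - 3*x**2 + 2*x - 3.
0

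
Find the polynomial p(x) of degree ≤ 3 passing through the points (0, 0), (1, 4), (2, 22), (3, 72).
3*x**3 - 2*x**2 + 3*x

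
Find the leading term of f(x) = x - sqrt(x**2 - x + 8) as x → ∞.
1/2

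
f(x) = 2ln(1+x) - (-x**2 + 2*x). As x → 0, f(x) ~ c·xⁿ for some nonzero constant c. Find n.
3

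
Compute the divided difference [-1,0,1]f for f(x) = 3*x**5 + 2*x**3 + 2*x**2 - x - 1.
2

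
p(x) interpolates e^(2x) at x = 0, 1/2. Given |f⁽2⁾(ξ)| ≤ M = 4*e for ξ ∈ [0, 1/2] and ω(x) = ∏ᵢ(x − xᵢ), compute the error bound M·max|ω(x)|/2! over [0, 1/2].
e/8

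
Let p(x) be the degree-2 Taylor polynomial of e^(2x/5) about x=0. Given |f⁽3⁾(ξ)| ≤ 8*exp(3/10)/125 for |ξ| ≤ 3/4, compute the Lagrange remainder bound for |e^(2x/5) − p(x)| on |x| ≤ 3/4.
9*exp(3/10)/2000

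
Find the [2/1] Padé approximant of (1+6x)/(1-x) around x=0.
(6*x + 1)/(1 - x)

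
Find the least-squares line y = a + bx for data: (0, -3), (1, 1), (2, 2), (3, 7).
a = -29/10, b = 31/10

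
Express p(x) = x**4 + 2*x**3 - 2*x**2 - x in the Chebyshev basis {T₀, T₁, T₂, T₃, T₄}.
(-5/8)T₀ + (1/2)T₁ + (-1/2)T₂ + (1/2)T₃ + (1/8)T₄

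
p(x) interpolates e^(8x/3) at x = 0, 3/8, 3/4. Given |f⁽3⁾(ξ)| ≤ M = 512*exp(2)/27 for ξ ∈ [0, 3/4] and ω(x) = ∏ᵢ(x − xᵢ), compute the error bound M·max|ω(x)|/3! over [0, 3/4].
sqrt(3)*exp(2)/27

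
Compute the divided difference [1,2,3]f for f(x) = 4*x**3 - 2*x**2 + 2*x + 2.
22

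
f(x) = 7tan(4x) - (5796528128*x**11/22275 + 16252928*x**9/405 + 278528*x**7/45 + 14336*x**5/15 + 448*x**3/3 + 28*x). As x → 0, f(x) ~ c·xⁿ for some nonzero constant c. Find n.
13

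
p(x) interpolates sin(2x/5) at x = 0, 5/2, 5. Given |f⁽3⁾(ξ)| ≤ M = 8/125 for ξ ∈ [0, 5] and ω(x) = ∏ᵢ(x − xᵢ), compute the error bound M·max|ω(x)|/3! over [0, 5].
sqrt(3)/27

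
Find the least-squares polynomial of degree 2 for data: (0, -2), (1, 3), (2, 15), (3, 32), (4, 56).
-72/35 + (31/14)x + (43/14)x²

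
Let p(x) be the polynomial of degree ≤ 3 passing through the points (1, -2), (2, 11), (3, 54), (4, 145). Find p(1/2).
-23/8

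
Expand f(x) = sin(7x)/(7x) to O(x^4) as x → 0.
1 - 49*x**2/6 + O(x**4)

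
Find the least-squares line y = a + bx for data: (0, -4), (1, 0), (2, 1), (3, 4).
a = -7/2, b = 5/2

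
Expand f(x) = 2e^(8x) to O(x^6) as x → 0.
2 + 16*x + 64*x**2 + 512*x**3/3 + 1024*x**4/3 + 8192*x**5/15 + O(x**6)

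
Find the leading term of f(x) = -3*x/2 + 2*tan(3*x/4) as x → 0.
9*x**3/32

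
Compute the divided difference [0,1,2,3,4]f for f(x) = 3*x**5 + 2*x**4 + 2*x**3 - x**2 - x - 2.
32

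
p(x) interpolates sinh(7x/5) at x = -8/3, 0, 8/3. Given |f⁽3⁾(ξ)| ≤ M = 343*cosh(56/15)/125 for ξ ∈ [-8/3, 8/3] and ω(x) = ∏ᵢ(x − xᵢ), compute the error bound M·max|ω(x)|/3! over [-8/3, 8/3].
175616*sqrt(3)*cosh(56/15)/91125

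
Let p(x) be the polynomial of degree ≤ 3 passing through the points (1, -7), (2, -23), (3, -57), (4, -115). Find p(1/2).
-31/8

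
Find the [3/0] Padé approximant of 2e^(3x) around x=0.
9*x**3 + 9*x**2 + 6*x + 2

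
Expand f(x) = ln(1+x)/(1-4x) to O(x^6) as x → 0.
x + 7*x**2/2 + 43*x**3/3 + 685*x**4/12 + 3428*x**5/15 + O(x**6)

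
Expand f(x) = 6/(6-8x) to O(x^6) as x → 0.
1 + 4*x/3 + 16*x**2/9 + 64*x**3/27 + 256*x**4/81 + 1024*x**5/243 + O(x**6)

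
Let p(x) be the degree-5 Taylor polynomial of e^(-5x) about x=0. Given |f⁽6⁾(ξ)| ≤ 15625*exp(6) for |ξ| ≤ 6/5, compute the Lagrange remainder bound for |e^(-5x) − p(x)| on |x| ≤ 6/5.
324*exp(6)/5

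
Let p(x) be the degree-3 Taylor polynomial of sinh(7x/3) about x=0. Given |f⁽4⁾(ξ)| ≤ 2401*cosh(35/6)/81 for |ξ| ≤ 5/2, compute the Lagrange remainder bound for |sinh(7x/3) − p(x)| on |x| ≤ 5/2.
1500625*cosh(35/6)/31104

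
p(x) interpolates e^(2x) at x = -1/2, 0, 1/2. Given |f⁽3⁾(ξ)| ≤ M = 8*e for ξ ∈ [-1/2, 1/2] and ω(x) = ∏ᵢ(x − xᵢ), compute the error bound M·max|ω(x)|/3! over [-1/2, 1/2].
sqrt(3)*e/27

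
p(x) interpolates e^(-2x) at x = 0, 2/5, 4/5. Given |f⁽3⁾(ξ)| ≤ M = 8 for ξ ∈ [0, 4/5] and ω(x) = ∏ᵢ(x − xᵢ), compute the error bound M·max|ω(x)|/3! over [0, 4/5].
64*sqrt(3)/3375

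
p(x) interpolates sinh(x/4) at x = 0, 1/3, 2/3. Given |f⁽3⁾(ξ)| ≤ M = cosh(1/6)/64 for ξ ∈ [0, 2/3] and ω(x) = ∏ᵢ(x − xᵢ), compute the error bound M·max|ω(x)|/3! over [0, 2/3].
sqrt(3)*cosh(1/6)/46656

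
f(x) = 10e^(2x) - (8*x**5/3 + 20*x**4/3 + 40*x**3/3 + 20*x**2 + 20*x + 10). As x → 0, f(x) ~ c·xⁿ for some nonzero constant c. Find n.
6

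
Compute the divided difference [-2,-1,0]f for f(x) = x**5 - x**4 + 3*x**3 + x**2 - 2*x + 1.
-30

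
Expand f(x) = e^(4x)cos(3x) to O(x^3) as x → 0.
1 + 4*x + 7*x**2/2 + O(x**3)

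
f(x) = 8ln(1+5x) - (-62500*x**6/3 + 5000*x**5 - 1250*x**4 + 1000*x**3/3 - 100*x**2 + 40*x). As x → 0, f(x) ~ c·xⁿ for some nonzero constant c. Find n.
7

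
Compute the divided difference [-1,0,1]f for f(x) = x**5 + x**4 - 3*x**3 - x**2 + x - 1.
0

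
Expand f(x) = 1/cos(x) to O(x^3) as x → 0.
1 + x**2/2 + O(x**3)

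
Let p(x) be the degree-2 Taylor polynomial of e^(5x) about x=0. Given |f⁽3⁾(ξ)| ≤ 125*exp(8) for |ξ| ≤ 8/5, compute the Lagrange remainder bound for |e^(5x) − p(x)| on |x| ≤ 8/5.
256*exp(8)/3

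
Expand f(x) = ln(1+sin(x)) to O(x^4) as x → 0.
x - x**2/2 + x**3/6 + O(x**4)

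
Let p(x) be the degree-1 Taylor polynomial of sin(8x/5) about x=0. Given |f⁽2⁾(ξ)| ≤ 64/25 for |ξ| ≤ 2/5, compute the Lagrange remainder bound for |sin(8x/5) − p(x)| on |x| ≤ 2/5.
128/625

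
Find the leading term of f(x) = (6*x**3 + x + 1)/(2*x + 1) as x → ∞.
3*x**2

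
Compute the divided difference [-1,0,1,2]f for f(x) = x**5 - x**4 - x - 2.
3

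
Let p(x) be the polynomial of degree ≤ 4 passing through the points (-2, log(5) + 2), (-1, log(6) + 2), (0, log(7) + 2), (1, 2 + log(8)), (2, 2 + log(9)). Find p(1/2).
2 + log(2*2**(1/4)*3**(49/64)*5**(3/128)*7**(45/64)/3)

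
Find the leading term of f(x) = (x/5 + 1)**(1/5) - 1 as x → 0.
x/25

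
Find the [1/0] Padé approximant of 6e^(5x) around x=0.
30*x + 6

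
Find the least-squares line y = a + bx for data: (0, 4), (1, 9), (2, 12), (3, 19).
a = 19/5, b = 24/5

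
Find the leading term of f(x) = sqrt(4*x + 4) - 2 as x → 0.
x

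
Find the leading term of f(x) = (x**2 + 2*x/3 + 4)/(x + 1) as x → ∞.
x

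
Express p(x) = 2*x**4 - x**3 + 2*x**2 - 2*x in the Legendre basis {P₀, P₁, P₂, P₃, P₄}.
(16/15)P₀ + (-13/5)P₁ + (52/21)P₂ + (-2/5)P₃ + (16/35)P₄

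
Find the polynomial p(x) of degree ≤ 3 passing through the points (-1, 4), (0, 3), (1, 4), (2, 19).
2*x**3 + x**2 - 2*x + 3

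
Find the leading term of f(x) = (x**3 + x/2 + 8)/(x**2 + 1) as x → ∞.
x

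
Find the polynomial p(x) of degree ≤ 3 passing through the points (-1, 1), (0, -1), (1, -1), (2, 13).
2*x**3 + x**2 - 3*x - 1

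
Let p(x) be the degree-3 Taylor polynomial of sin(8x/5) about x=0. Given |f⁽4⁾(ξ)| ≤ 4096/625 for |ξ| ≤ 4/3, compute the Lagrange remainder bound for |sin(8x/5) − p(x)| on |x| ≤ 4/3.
131072/151875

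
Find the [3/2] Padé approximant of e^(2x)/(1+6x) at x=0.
(2644*x**3/7545 + 2553*x**2/2515 + 3792*x/2515 + 1)/(-7429*x**2/2515 + 13852*x/2515 + 1)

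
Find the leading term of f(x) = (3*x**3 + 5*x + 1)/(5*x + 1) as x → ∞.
3*x**2/5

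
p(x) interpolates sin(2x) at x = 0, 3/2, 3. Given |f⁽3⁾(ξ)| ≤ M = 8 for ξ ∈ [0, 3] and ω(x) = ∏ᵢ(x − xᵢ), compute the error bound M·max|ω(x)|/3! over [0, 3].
sqrt(3)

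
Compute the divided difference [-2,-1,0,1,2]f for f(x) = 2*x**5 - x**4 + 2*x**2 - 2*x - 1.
-1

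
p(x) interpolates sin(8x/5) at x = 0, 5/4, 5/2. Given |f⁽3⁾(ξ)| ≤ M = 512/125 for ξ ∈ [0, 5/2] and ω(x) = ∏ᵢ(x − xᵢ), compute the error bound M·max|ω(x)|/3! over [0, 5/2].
8*sqrt(3)/27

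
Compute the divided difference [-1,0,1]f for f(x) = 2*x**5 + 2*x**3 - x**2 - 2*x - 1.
-1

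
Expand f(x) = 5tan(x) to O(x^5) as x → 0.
5*x + 5*x**3/3 + O(x**5)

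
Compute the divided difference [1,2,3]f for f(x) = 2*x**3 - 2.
12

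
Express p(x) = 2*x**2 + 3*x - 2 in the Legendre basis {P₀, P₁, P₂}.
(-4/3)P₀ + (3)P₁ + (4/3)P₂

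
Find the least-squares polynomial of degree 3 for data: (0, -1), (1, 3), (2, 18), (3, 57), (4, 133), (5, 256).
-19/21 + (116/63)x + (-19/84)x² + (73/36)x³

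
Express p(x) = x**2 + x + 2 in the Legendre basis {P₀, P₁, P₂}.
(7/3)P₀ + P₁ + (2/3)P₂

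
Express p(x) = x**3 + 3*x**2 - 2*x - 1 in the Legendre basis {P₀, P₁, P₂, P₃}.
(-7/5)P₁ + (2)P₂ + (2/5)P₃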